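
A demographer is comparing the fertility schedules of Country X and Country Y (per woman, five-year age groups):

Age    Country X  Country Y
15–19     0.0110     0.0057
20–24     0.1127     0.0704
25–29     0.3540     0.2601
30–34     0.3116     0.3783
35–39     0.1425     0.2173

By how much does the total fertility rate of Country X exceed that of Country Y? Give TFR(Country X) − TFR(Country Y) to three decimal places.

0.000

Country X:
  Sum of ASFRs = 0.0110 + 0.1127 + 0.3540 + 0.3116 + 0.1425 = 0.9318
  TFR = 5 × 0.9318 = 4.659
Country Y:
  Sum of ASFRs = 0.0057 + 0.0704 + 0.2601 + 0.3783 + 0.2173 = 0.9318
  TFR = 5 × 0.9318 = 4.659
Difference = 4.659 − 4.659 = 0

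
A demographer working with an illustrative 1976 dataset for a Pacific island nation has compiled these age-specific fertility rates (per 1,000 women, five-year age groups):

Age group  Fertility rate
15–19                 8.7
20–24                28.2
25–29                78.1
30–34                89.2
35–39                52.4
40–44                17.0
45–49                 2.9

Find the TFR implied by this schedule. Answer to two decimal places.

1.38

Sum of ASFRs = 8.7 + 28.2 + 78.1 + 89.2 + 52.4 + 17.0 + 2.9 = 276.5
TFR = 5 × 276.5 / 1000 = 1.3825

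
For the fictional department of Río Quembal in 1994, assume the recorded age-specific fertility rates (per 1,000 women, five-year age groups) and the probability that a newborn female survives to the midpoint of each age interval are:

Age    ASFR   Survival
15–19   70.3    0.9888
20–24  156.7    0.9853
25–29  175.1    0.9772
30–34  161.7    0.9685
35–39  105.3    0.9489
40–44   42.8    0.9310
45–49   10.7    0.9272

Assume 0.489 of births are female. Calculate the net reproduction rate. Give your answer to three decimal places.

Proportion female at birth = 0.489.
Per-age-group product (5 × ASFR × survival probability):
  15–19: 5 × 70.3/1000 × 0.9888 = 0.34756
  20–24: 5 × 156.7/1000 × 0.9853 = 0.77198
  25–29: 5 × 175.1/1000 × 0.9772 = 0.85554
  30–34: 5 × 161.7/1000 × 0.9685 = 0.78303
  35–39: 5 × 105.3/1000 × 0.9489 = 0.49960
  40–44: 5 × 42.8/1000 × 0.9310 = 0.19923
  45–49: 5 × 10.7/1000 × 0.9272 = 0.04961
Sum = 3.50655
NRR = 0.489 × 3.50655 = 1.71470
An NRR exceeding 1 indicates intrinsic growth under these rates.

1.715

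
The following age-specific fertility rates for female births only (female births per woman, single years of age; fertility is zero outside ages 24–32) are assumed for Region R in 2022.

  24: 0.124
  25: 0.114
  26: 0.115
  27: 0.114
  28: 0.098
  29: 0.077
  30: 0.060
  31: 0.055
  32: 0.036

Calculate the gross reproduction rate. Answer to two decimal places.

Sum of female ASFRs = 0.124 + 0.114 + 0.115 + 0.114 + 0.098 + 0.077 + 0.060 + 0.055 + 0.036 = 0.793
GRR = 0.793

0.79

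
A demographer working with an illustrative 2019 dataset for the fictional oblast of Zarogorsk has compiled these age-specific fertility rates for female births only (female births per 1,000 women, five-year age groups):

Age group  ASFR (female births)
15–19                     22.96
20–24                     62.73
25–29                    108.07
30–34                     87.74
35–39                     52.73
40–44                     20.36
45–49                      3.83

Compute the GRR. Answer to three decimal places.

Sum of female ASFRs = 22.96 + 62.73 + 108.07 + 87.74 + 52.73 + 20.36 + 3.83 = 358.42
GRR = 5 × 358.42 / 1000 = 1.7921

1.792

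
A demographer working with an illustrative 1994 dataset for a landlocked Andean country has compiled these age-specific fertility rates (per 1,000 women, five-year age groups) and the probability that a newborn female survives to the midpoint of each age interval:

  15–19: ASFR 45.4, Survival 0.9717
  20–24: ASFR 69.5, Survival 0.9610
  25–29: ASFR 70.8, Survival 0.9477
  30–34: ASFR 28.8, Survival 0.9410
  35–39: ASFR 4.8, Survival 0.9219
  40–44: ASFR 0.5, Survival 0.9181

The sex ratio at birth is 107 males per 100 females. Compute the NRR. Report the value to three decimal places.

0.507

Proportion female at birth = 100 / (100 + 107) = 0.48309.
Per-age-group product (5 × ASFR × survival probability):
  15–19: 5 × 45.4/1000 × 0.9717 = 0.22058
  20–24: 5 × 69.5/1000 × 0.9610 = 0.33395
  25–29: 5 × 70.8/1000 × 0.9477 = 0.33549
  30–34: 5 × 28.8/1000 × 0.9410 = 0.13550
  35–39: 5 × 4.8/1000 × 0.9219 = 0.02213
  40–44: 5 × 0.5/1000 × 0.9181 = 0.00230
Sum = 1.04995
NRR = 0.48309 × 1.04995 = 0.50722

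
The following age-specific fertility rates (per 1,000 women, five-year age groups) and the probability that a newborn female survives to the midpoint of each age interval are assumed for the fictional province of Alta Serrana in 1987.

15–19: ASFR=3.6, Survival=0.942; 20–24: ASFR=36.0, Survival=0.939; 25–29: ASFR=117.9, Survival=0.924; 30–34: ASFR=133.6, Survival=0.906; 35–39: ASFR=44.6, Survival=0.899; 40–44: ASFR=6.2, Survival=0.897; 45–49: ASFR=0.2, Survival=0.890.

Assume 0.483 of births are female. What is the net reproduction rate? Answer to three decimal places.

0.756

Proportion female at birth = 0.483.
Per-age-group product (5 × ASFR × survival probability):
  15–19: 5 × 3.6/1000 × 0.942 = 0.01696
  20–24: 5 × 36.0/1000 × 0.939 = 0.16902
  25–29: 5 × 117.9/1000 × 0.924 = 0.54470
  30–34: 5 × 133.6/1000 × 0.906 = 0.60521
  35–39: 5 × 44.6/1000 × 0.899 = 0.20048
  40–44: 5 × 6.2/1000 × 0.897 = 0.02781
  45–49: 5 × 0.2/1000 × 0.890 = 0.00089
Sum = 1.56507
NRR = 0.483 × 1.56507 = 0.75593
An NRR under 1 implies long-run decline under these rates.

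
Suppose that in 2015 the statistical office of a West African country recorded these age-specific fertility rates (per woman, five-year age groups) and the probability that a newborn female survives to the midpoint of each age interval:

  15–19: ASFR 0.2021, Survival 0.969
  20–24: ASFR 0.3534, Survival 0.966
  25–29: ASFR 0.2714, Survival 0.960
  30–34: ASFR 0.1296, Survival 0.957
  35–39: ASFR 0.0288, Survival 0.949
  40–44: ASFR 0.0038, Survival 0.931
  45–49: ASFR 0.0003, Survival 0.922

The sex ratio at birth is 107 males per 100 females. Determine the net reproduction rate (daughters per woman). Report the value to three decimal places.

Proportion female at birth = 100 / (100 + 107) = 0.48309.
Survival-weighted fertility by age (5·fₓ·Sₓ):
  15–19: 5 × 0.2021 × 0.969 = 0.97917
  20–24: 5 × 0.3534 × 0.966 = 1.70692
  25–29: 5 × 0.2714 × 0.960 = 1.30272
  30–34: 5 × 0.1296 × 0.957 = 0.62014
  35–39: 5 × 0.0288 × 0.949 = 0.13666
  40–44: 5 × 0.0038 × 0.931 = 0.01769
  45–49: 5 × 0.0003 × 0.922 = 0.00138
Sum = 4.76468
NRR = 0.48309 × 4.76468 = 2.30177

2.302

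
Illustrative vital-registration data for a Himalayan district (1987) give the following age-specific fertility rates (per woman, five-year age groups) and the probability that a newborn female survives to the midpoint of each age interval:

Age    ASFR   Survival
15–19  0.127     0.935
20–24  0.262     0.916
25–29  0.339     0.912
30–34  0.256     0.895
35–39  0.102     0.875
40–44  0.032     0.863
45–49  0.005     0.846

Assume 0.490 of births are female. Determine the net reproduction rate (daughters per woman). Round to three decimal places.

Proportion female at birth = 0.490.
Per-age-group product (5 × ASFR × survival probability):
  15–19: 5 × 0.127 × 0.935 = 0.59373
  20–24: 5 × 0.262 × 0.916 = 1.19996
  25–29: 5 × 0.339 × 0.912 = 1.54584
  30–34: 5 × 0.256 × 0.895 = 1.14560
  35–39: 5 × 0.102 × 0.875 = 0.44625
  40–44: 5 × 0.032 × 0.863 = 0.13808
  45–49: 5 × 0.005 × 0.846 = 0.02115
Sum = 5.09061
NRR = 0.490 × 5.09061 = 2.49440
NRR > 1, so each generation more than replaces itself.

2.494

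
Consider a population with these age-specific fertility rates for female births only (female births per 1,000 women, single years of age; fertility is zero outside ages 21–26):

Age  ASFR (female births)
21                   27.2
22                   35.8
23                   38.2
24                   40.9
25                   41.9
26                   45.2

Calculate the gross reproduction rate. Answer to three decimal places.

Sum of female ASFRs = 27.2 + 35.8 + 38.2 + 40.9 + 41.9 + 45.2 = 229.2
GRR = 229.2 / 1000 = 0.2292

0.229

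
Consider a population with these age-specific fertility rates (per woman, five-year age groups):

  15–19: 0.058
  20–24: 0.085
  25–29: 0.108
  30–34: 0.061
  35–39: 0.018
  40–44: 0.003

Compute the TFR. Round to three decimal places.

Sum of ASFRs = 0.058 + 0.085 + 0.108 + 0.061 + 0.018 + 0.003 = 0.333
TFR = 5 × 0.333 = 1.665

1.665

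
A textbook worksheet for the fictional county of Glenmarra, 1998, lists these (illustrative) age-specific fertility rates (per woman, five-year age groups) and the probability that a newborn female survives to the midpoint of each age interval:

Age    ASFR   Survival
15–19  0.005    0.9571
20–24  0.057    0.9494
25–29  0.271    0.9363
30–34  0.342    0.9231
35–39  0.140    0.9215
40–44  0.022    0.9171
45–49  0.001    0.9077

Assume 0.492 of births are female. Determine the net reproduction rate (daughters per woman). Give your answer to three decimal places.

Proportion female at birth = 0.492.
Weighting each age-specific rate by interval width and survival:
  15–19: 5 × 0.005 × 0.9571 = 0.02393
  20–24: 5 × 0.057 × 0.9494 = 0.27058
  25–29: 5 × 0.271 × 0.9363 = 1.26869
  30–34: 5 × 0.342 × 0.9231 = 1.57850
  35–39: 5 × 0.140 × 0.9215 = 0.64505
  40–44: 5 × 0.022 × 0.9171 = 0.10088
  45–49: 5 × 0.001 × 0.9077 = 0.00454
Sum = 3.89217
NRR = 0.492 × 3.89217 = 1.91495

1.915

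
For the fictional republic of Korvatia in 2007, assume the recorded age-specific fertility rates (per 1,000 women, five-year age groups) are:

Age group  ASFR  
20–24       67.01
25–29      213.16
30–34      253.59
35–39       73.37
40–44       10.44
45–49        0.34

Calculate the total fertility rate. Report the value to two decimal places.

3.09

Sum of ASFRs = 67.01 + 213.16 + 253.59 + 73.37 + 10.44 + 0.34 = 617.91
TFR = 5 × 617.91 / 1000 = 3.08955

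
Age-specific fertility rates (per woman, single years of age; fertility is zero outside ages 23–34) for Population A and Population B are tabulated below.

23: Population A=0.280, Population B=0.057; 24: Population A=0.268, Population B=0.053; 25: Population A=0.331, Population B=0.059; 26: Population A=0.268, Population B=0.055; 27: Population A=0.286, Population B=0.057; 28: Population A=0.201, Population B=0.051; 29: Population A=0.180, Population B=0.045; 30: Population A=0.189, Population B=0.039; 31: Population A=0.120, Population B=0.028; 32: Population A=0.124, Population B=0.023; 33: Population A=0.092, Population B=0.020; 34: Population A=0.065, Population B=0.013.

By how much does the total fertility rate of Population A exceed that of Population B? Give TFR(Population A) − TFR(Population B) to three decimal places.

1.904

Population A:
  Sum of ASFRs = 0.280 + 0.268 + 0.331 + 0.268 + 0.286 + 0.201 + 0.180 + 0.189 + 0.120 + 0.124 + 0.092 + 0.065 = 2.404
  TFR = 2.404
Population B:
  Sum of ASFRs = 0.057 + 0.053 + 0.059 + 0.055 + 0.057 + 0.051 + 0.045 + 0.039 + 0.028 + 0.023 + 0.020 + 0.013 = 0.500
  TFR = 0.5
Difference = 2.404 − 0.5 = 1.904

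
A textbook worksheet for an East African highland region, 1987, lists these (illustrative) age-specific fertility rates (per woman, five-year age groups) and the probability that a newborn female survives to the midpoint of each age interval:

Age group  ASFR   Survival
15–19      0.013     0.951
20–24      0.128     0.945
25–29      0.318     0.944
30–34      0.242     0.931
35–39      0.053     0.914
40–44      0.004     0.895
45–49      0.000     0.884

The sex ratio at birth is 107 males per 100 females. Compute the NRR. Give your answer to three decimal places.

Proportion female at birth = 100 / (100 + 107) = 0.48309.
Each age group contributes 5 × ASFR × survival:
  15–19: 5 × 0.013 × 0.951 = 0.06182
  20–24: 5 × 0.128 × 0.945 = 0.60480
  25–29: 5 × 0.318 × 0.944 = 1.50096
  30–34: 5 × 0.242 × 0.931 = 1.12651
  35–39: 5 × 0.053 × 0.914 = 0.24221
  40–44: 5 × 0.004 × 0.895 = 0.01790
  45–49: 5 × 0.000 × 0.884 = 0.00000
Sum = 3.55420
NRR = 0.48309 × 3.55420 = 1.71700
NRR > 1, so each generation more than replaces itself.

1.717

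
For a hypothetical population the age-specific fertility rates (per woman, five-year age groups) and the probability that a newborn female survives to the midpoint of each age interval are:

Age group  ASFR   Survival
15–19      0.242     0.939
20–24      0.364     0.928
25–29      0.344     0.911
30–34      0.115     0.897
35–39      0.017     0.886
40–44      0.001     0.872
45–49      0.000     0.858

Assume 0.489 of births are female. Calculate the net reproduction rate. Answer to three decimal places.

2.439

Proportion female at birth = 0.489.
Weighting each age-specific rate by interval width and survival:
  15–19: 5 × 0.242 × 0.939 = 1.13619
  20–24: 5 × 0.364 × 0.928 = 1.68896
  25–29: 5 × 0.344 × 0.911 = 1.56692
  30–34: 5 × 0.115 × 0.897 = 0.51578
  35–39: 5 × 0.017 × 0.886 = 0.07531
  40–44: 5 × 0.001 × 0.872 = 0.00436
  45–49: 5 × 0.000 × 0.858 = 0.00000
Sum = 4.98752
NRR = 0.489 × 4.98752 = 2.43890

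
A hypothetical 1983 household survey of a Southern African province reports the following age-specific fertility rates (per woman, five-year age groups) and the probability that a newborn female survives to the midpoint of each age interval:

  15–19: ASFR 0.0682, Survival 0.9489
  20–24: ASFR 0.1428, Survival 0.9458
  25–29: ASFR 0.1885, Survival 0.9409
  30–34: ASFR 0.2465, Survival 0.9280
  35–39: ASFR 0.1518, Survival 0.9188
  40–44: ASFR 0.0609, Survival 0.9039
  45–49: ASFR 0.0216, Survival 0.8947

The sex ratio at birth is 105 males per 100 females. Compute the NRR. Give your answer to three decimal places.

1.999

Proportion female at birth = 100 / (100 + 105) = 0.48780.
Each age group contributes 5 × ASFR × survival:
  15–19: 5 × 0.0682 × 0.9489 = 0.32357
  20–24: 5 × 0.1428 × 0.9458 = 0.67530
  25–29: 5 × 0.1885 × 0.9409 = 0.88680
  30–34: 5 × 0.2465 × 0.9280 = 1.14376
  35–39: 5 × 0.1518 × 0.9188 = 0.69737
  40–44: 5 × 0.0609 × 0.9039 = 0.27524
  45–49: 5 × 0.0216 × 0.8947 = 0.09663
Sum = 4.09867
NRR = 0.48780 × 4.09867 = 1.99933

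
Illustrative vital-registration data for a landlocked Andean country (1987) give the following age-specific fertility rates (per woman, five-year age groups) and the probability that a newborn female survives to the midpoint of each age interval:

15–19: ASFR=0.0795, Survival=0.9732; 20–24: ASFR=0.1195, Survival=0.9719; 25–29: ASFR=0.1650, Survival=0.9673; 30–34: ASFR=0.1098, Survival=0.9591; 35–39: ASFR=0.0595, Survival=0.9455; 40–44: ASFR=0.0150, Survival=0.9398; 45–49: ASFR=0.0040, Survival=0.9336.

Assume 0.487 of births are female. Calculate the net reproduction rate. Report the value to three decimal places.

Proportion female at birth = 0.487.
Survival-weighted fertility by age (5·fₓ·Sₓ):
  15–19: 5 × 0.0795 × 0.9732 = 0.38685
  20–24: 5 × 0.1195 × 0.9719 = 0.58071
  25–29: 5 × 0.1650 × 0.9673 = 0.79802
  30–34: 5 × 0.1098 × 0.9591 = 0.52655
  35–39: 5 × 0.0595 × 0.9455 = 0.28129
  40–44: 5 × 0.0150 × 0.9398 = 0.07049
  45–49: 5 × 0.0040 × 0.9336 = 0.01867
Sum = 2.66258
NRR = 0.487 × 2.66258 = 1.29668

1.297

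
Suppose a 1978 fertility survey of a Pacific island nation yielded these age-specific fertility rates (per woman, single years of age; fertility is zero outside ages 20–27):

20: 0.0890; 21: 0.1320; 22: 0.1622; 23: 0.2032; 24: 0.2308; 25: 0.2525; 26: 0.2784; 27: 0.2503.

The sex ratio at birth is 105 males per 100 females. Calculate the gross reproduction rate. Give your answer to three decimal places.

Proportion female at birth = 100 / (100 + 105) = 0.48780.
Sum of ASFRs = 0.0890 + 0.1320 + 0.1622 + 0.2032 + 0.2308 + 0.2525 + 0.2784 + 0.2503 = 1.5984
TFR = 1.5984
GRR = 0.48780 × 1.5984 = 0.77970

0.780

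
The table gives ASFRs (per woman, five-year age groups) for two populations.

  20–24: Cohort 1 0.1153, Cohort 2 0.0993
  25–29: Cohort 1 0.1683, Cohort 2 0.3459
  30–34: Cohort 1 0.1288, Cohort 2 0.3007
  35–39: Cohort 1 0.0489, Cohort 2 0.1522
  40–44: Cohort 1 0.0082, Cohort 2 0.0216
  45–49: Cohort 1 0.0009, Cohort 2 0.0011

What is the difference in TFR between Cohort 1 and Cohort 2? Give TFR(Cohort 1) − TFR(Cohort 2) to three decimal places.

Cohort 1:
  Sum of ASFRs = 0.1153 + 0.1683 + 0.1288 + 0.0489 + 0.0082 + 0.0009 = 0.4704
  TFR = 5 × 0.4704 = 2.352
Cohort 2:
  Sum of ASFRs = 0.0993 + 0.3459 + 0.3007 + 0.1522 + 0.0216 + 0.0011 = 0.9208
  TFR = 5 × 0.9208 = 4.604
Difference = 2.352 − 4.604 = -2.252

-2.252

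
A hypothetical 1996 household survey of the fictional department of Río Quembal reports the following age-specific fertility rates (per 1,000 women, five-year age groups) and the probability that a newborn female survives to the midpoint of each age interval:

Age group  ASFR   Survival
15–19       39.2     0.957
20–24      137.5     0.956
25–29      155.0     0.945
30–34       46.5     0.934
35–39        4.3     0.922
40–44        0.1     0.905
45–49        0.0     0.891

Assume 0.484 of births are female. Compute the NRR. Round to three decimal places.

Proportion female at birth = 0.484.
Survival-weighted fertility by age (5·fₓ·Sₓ):
  15–19: 5 × 39.2/1000 × 0.957 = 0.18757
  20–24: 5 × 137.5/1000 × 0.956 = 0.65725
  25–29: 5 × 155.0/1000 × 0.945 = 0.73238
  30–34: 5 × 46.5/1000 × 0.934 = 0.21716
  35–39: 5 × 4.3/1000 × 0.922 = 0.01982
  40–44: 5 × 0.1/1000 × 0.905 = 0.00045
  45–49: 5 × 0.0/1000 × 0.891 = 0.00000
Sum = 1.81463
NRR = 0.484 × 1.81463 = 0.87828
An NRR under 1 implies long-run decline under these rates.

0.878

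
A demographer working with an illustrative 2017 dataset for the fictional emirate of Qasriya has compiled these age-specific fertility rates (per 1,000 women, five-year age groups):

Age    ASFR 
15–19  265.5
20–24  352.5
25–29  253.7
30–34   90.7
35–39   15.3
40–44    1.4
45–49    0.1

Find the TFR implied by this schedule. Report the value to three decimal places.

4.896

Sum of ASFRs = 265.5 + 352.5 + 253.7 + 90.7 + 15.3 + 1.4 + 0.1 = 979.2
TFR = 5 × 979.2 / 1000 = 4.896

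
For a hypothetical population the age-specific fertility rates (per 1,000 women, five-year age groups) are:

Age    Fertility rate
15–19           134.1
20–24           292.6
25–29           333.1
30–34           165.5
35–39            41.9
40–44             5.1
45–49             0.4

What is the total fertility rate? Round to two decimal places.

Sum of ASFRs = 134.1 + 292.6 + 333.1 + 165.5 + 41.9 + 5.1 + 0.4 = 972.7
TFR = 5 × 972.7 / 1000 = 4.8635

4.86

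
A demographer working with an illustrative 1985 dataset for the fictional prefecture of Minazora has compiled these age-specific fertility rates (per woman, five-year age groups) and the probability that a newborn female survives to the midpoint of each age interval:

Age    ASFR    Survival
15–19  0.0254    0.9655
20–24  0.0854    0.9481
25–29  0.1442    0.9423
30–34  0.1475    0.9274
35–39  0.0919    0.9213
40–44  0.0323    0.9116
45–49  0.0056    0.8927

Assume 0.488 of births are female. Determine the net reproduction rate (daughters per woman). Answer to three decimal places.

1.213

Proportion female at birth = 0.488.
Survival-weighted fertility by age (5·fₓ·Sₓ):
  15–19: 5 × 0.0254 × 0.9655 = 0.12262
  20–24: 5 × 0.0854 × 0.9481 = 0.40484
  25–29: 5 × 0.1442 × 0.9423 = 0.67940
  30–34: 5 × 0.1475 × 0.9274 = 0.68396
  35–39: 5 × 0.0919 × 0.9213 = 0.42334
  40–44: 5 × 0.0323 × 0.9116 = 0.14722
  45–49: 5 × 0.0056 × 0.8927 = 0.02500
Sum = 2.48638
NRR = 0.488 × 2.48638 = 1.21335
An NRR exceeding 1 indicates intrinsic growth under these rates.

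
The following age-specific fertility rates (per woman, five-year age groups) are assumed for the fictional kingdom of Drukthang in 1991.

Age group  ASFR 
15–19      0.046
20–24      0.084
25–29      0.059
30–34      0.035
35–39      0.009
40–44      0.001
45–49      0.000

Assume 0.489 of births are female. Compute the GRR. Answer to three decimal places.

Proportion female at birth = 0.489.
Sum of ASFRs = 0.046 + 0.084 + 0.059 + 0.035 + 0.009 + 0.001 + 0.000 = 0.234
TFR = 5 × 0.234 = 1.17
GRR = 0.489 × 1.17 = 0.57213

0.572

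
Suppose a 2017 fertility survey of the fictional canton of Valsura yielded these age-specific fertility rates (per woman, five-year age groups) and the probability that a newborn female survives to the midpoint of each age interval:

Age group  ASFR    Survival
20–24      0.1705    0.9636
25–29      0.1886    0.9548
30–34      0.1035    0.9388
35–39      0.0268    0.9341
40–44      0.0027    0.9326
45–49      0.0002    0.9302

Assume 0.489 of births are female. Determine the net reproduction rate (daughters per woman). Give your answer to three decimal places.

1.147

Proportion female at birth = 0.489.
Each age group contributes 5 × ASFR × survival:
  20–24: 5 × 0.1705 × 0.9636 = 0.82147
  25–29: 5 × 0.1886 × 0.9548 = 0.90038
  30–34: 5 × 0.1035 × 0.9388 = 0.48583
  35–39: 5 × 0.0268 × 0.9341 = 0.12517
  40–44: 5 × 0.0027 × 0.9326 = 0.01259
  45–49: 5 × 0.0002 × 0.9302 = 0.00093
Sum = 2.34637
NRR = 0.489 × 2.34637 = 1.14737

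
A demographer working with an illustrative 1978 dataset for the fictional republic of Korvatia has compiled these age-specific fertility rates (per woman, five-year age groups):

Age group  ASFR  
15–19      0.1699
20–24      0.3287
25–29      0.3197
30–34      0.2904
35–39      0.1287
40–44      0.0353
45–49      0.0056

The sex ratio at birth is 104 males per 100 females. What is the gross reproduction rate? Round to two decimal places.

Proportion female at birth = 100 / (100 + 104) = 0.49020.
Sum of ASFRs = 0.1699 + 0.3287 + 0.3197 + 0.2904 + 0.1287 + 0.0353 + 0.0056 = 1.2783
TFR = 5 × 1.2783 = 6.3915
GRR = 0.49020 × 6.3915 = 3.13311

3.13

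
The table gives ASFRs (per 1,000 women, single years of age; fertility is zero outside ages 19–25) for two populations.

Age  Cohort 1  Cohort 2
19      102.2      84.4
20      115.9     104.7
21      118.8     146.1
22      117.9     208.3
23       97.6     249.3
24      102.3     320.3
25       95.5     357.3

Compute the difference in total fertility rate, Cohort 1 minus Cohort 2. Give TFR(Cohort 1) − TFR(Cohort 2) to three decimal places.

-0.720

Cohort 1:
  Sum of ASFRs = 102.2 + 115.9 + 118.8 + 117.9 + 97.6 + 102.3 + 95.5 = 750.2
  TFR = 750.2 / 1000 = 0.7502
Cohort 2:
  Sum of ASFRs = 84.4 + 104.7 + 146.1 + 208.3 + 249.3 + 320.3 + 357.3 = 1470.4
  TFR = 1470.4 / 1000 = 1.4704
Difference = 0.7502 − 1.4704 = -0.7202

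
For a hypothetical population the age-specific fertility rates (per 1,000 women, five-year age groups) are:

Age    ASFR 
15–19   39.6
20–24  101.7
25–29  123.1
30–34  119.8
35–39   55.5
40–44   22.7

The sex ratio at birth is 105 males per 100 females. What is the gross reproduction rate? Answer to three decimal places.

1.128

Proportion female at birth = 100 / (100 + 105) = 0.48780.
Sum of ASFRs = 39.6 + 101.7 + 123.1 + 119.8 + 55.5 + 22.7 = 462.4
TFR = 5 × 462.4 / 1000 = 2.312
GRR = 0.48780 × 2.312 = 1.12779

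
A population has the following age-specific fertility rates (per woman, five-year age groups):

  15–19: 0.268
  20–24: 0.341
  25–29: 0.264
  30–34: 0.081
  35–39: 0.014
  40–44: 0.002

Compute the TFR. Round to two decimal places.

4.85

Sum of ASFRs = 0.268 + 0.341 + 0.264 + 0.081 + 0.014 + 0.002 = 0.970
TFR = 5 × 0.970 = 4.85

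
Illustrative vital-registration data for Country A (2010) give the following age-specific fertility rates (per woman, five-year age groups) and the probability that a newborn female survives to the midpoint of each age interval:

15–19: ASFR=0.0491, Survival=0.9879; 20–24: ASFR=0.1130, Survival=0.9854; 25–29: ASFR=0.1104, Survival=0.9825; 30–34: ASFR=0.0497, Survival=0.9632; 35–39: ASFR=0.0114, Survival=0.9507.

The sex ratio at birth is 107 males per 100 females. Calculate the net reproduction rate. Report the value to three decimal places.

0.790

Proportion female at birth = 100 / (100 + 107) = 0.48309.
Each age group contributes 5 × ASFR × survival:
  15–19: 5 × 0.0491 × 0.9879 = 0.24253
  20–24: 5 × 0.1130 × 0.9854 = 0.55675
  25–29: 5 × 0.1104 × 0.9825 = 0.54234
  30–34: 5 × 0.0497 × 0.9632 = 0.23936
  35–39: 5 × 0.0114 × 0.9507 = 0.05419
Sum = 1.63517
NRR = 0.48309 × 1.63517 = 0.78993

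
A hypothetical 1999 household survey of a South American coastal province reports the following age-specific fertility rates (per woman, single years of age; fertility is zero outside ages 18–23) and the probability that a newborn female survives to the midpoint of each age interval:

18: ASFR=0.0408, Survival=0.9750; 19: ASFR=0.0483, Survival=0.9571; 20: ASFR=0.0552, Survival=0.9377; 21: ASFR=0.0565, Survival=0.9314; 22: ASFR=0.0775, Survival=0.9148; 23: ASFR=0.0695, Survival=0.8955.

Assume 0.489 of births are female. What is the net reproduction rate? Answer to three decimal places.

0.158

Proportion female at birth = 0.489.
Weighting each age-specific rate by interval width and survival:
  18: 1 × 0.0408 × 0.9750 = 0.03978
  19: 1 × 0.0483 × 0.9571 = 0.04623
  20: 1 × 0.0552 × 0.9377 = 0.05176
  21: 1 × 0.0565 × 0.9314 = 0.05262
  22: 1 × 0.0775 × 0.9148 = 0.07090
  23: 1 × 0.0695 × 0.8955 = 0.06224
Sum = 0.32353
NRR = 0.489 × 0.32353 = 0.15821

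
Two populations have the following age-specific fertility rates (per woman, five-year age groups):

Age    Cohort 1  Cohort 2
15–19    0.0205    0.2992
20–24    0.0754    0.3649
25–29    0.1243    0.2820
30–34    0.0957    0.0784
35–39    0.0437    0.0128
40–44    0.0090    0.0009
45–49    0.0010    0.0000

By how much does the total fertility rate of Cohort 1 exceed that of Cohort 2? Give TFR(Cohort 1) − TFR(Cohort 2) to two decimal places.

-3.34

Cohort 1:
  Sum of ASFRs = 0.0205 + 0.0754 + 0.1243 + 0.0957 + 0.0437 + 0.0090 + 0.0010 = 0.3696
  TFR = 5 × 0.3696 = 1.848
Cohort 2:
  Sum of ASFRs = 0.2992 + 0.3649 + 0.2820 + 0.0784 + 0.0128 + 0.0009 + 0.0000 = 1.0382
  TFR = 5 × 1.0382 = 5.191
Difference = 1.848 − 5.191 = -3.343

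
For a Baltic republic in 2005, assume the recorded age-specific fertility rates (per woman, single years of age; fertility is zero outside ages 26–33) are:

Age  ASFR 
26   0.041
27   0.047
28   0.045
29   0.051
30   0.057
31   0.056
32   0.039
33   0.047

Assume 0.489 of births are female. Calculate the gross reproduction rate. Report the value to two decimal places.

0.19

Proportion female at birth = 0.489.
Sum of ASFRs = 0.041 + 0.047 + 0.045 + 0.051 + 0.057 + 0.056 + 0.039 + 0.047 = 0.383
TFR = 0.383
GRR = 0.489 × 0.383 = 0.18729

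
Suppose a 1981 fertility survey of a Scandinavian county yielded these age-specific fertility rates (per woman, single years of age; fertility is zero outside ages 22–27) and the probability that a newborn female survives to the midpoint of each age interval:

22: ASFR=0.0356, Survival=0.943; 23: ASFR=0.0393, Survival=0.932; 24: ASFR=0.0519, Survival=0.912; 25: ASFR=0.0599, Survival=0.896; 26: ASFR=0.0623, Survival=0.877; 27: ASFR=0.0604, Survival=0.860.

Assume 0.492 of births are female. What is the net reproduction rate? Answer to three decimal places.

0.137

Proportion female at birth = 0.492.
Each age group contributes 1 × ASFR × survival:
  22: 1 × 0.0356 × 0.943 = 0.03357
  23: 1 × 0.0393 × 0.932 = 0.03663
  24: 1 × 0.0519 × 0.912 = 0.04733
  25: 1 × 0.0599 × 0.896 = 0.05367
  26: 1 × 0.0623 × 0.877 = 0.05464
  27: 1 × 0.0604 × 0.860 = 0.05194
Sum = 0.27778
NRR = 0.492 × 0.27778 = 0.13667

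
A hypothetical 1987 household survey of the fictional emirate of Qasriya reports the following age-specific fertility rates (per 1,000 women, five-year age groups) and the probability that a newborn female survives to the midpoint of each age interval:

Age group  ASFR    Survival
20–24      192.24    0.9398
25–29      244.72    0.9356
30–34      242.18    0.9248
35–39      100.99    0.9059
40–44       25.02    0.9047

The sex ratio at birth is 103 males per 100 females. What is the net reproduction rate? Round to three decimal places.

1.842

Proportion female at birth = 100 / (100 + 103) = 0.49261.
Per-age-group product (5 × ASFR × survival probability):
  20–24: 5 × 192.24/1000 × 0.9398 = 0.90334
  25–29: 5 × 244.72/1000 × 0.9356 = 1.14480
  30–34: 5 × 242.18/1000 × 0.9248 = 1.11984
  35–39: 5 × 100.99/1000 × 0.9059 = 0.45743
  40–44: 5 × 25.02/1000 × 0.9047 = 0.11318
Sum = 3.73859
NRR = 0.49261 × 3.73859 = 1.84167
An NRR exceeding 1 indicates intrinsic growth under these rates.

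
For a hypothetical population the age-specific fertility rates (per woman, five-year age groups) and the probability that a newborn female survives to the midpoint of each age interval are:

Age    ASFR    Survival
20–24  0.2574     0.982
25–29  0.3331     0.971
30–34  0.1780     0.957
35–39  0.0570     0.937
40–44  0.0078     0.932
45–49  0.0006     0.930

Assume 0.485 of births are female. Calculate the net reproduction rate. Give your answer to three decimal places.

Proportion female at birth = 0.485.
Weighting each age-specific rate by interval width and survival:
  20–24: 5 × 0.2574 × 0.982 = 1.26383
  25–29: 5 × 0.3331 × 0.971 = 1.61720
  30–34: 5 × 0.1780 × 0.957 = 0.85173
  35–39: 5 × 0.0570 × 0.937 = 0.26705
  40–44: 5 × 0.0078 × 0.932 = 0.03635
  45–49: 5 × 0.0006 × 0.930 = 0.00279
Sum = 4.03895
NRR = 0.485 × 4.03895 = 1.95889
With NRR above 1 the population is above replacement fertility.

1.959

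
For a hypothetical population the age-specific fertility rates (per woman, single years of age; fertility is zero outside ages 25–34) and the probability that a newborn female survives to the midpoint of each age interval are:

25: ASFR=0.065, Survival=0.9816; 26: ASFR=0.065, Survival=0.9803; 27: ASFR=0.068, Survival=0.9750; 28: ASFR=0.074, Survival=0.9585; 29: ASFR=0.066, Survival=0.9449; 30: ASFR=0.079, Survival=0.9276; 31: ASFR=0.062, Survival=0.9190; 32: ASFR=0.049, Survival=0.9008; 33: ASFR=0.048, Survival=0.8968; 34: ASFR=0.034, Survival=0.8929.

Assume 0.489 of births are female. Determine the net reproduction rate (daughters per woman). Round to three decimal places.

0.281

Proportion female at birth = 0.489.
Weighting each age-specific rate by interval width and survival:
  25: 1 × 0.065 × 0.9816 = 0.06380
  26: 1 × 0.065 × 0.9803 = 0.06372
  27: 1 × 0.068 × 0.9750 = 0.06630
  28: 1 × 0.074 × 0.9585 = 0.07093
  29: 1 × 0.066 × 0.9449 = 0.06236
  30: 1 × 0.079 × 0.9276 = 0.07328
  31: 1 × 0.062 × 0.9190 = 0.05698
  32: 1 × 0.049 × 0.9008 = 0.04414
  33: 1 × 0.048 × 0.8968 = 0.04305
  34: 1 × 0.034 × 0.8929 = 0.03036
Sum = 0.57492
NRR = 0.489 × 0.57492 = 0.28114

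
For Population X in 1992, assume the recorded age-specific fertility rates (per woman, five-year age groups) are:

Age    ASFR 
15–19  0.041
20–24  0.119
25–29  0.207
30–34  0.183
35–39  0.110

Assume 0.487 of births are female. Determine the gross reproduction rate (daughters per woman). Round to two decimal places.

1.61

Proportion female at birth = 0.487.
Sum of ASFRs = 0.041 + 0.119 + 0.207 + 0.183 + 0.110 = 0.660
TFR = 5 × 0.660 = 3.3
GRR = 0.487 × 3.3 = 1.60710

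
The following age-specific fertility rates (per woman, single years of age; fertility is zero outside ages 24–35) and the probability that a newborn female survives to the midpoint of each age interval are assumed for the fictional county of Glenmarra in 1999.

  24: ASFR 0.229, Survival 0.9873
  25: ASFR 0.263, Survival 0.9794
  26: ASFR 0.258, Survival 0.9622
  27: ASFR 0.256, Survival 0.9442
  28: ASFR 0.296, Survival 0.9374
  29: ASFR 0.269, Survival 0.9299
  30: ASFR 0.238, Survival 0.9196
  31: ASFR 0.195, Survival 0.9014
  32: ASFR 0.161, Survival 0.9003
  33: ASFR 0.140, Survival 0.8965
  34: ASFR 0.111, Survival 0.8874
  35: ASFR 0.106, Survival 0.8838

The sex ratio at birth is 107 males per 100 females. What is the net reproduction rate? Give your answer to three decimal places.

1.139

Proportion female at birth = 100 / (100 + 107) = 0.48309.
Each age group contributes 1 × ASFR × survival:
  24: 1 × 0.229 × 0.9873 = 0.22609
  25: 1 × 0.263 × 0.9794 = 0.25758
  26: 1 × 0.258 × 0.9622 = 0.24825
  27: 1 × 0.256 × 0.9442 = 0.24172
  28: 1 × 0.296 × 0.9374 = 0.27747
  29: 1 × 0.269 × 0.9299 = 0.25014
  30: 1 × 0.238 × 0.9196 = 0.21886
  31: 1 × 0.195 × 0.9014 = 0.17577
  32: 1 × 0.161 × 0.9003 = 0.14495
  33: 1 × 0.140 × 0.8965 = 0.12551
  34: 1 × 0.111 × 0.8874 = 0.09850
  35: 1 × 0.106 × 0.8838 = 0.09368
Sum = 2.35852
NRR = 0.48309 × 2.35852 = 1.13938
NRR > 1, so each generation more than replaces itself.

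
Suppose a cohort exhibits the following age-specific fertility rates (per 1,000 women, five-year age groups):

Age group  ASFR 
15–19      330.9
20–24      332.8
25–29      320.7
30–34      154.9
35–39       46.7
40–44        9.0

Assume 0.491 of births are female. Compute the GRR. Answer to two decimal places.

2.93

Proportion female at birth = 0.491.
Sum of ASFRs = 330.9 + 332.8 + 320.7 + 154.9 + 46.7 + 9.0 = 1195.0
TFR = 5 × 1195.0 / 1000 = 5.975
GRR = 0.491 × 5.975 = 2.93373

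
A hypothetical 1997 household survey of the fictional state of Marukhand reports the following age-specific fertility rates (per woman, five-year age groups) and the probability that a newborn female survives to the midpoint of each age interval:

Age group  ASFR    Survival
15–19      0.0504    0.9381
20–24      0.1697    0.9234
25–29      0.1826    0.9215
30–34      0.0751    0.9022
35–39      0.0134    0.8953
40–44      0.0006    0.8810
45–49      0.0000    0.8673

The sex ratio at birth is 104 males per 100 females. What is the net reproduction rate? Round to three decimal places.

Proportion female at birth = 100 / (100 + 104) = 0.49020.
Each age group contributes 5 × ASFR × survival:
  15–19: 5 × 0.0504 × 0.9381 = 0.23640
  20–24: 5 × 0.1697 × 0.9234 = 0.78350
  25–29: 5 × 0.1826 × 0.9215 = 0.84133
  30–34: 5 × 0.0751 × 0.9022 = 0.33878
  35–39: 5 × 0.0134 × 0.8953 = 0.05999
  40–44: 5 × 0.0006 × 0.8810 = 0.00264
  45–49: 5 × 0.0000 × 0.8673 = 0.00000
Sum = 2.26264
NRR = 0.49020 × 2.26264 = 1.10915
With NRR above 1 the population is above replacement fertility.

1.109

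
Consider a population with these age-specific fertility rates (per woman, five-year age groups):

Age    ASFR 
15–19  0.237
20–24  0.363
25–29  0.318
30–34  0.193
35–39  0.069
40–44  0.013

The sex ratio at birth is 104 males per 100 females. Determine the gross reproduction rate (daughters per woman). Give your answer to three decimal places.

Proportion female at birth = 100 / (100 + 104) = 0.49020.
Sum of ASFRs = 0.237 + 0.363 + 0.318 + 0.193 + 0.069 + 0.013 = 1.193
TFR = 5 × 1.193 = 5.965
GRR = 0.49020 × 5.965 = 2.92404

2.924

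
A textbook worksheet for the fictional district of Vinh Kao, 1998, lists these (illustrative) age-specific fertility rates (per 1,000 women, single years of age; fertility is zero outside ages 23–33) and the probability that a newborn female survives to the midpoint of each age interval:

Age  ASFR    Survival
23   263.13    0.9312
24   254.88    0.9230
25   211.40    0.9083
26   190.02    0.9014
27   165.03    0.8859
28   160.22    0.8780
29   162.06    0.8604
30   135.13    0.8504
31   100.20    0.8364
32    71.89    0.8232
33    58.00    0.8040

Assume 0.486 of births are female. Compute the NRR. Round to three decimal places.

Proportion female at birth = 0.486.
Weighting each age-specific rate by interval width and survival:
  23: 1 × 263.13/1000 × 0.9312 = 0.24503
  24: 1 × 254.88/1000 × 0.9230 = 0.23525
  25: 1 × 211.40/1000 × 0.9083 = 0.19201
  26: 1 × 190.02/1000 × 0.9014 = 0.17128
  27: 1 × 165.03/1000 × 0.8859 = 0.14620
  28: 1 × 160.22/1000 × 0.8780 = 0.14067
  29: 1 × 162.06/1000 × 0.8604 = 0.13944
  30: 1 × 135.13/1000 × 0.8504 = 0.11491
  31: 1 × 100.20/1000 × 0.8364 = 0.08381
  32: 1 × 71.89/1000 × 0.8232 = 0.05918
  33: 1 × 58.00/1000 × 0.8040 = 0.04663
Sum = 1.57441
NRR = 0.486 × 1.57441 = 0.76516

0.765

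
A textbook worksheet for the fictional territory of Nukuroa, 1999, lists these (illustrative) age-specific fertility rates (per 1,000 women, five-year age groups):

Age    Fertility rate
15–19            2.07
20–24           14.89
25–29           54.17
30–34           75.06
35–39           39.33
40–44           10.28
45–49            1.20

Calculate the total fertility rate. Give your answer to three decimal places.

0.985

Sum of ASFRs = 2.07 + 14.89 + 54.17 + 75.06 + 39.33 + 10.28 + 1.20 = 197.00
TFR = 5 × 197.00 / 1000 = 0.985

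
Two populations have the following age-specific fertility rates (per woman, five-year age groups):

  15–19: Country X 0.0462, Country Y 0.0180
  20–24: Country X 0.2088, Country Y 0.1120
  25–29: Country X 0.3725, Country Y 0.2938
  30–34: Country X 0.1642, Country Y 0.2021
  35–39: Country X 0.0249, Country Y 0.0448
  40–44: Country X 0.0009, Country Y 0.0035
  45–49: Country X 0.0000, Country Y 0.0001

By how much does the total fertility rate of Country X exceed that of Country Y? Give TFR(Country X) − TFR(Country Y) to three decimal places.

Country X:
  Sum of ASFRs = 0.0462 + 0.2088 + 0.3725 + 0.1642 + 0.0249 + 0.0009 + 0.0000 = 0.8175
  TFR = 5 × 0.8175 = 4.0875
Country Y:
  Sum of ASFRs = 0.0180 + 0.1120 + 0.2938 + 0.2021 + 0.0448 + 0.0035 + 0.0001 = 0.6743
  TFR = 5 × 0.6743 = 3.3715
Difference = 4.0875 − 3.3715 = 0.716

0.716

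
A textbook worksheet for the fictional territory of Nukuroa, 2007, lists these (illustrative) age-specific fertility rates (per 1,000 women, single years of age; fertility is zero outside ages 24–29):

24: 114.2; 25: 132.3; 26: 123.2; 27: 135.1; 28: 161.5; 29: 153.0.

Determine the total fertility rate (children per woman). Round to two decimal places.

Sum of ASFRs = 114.2 + 132.3 + 123.2 + 135.1 + 161.5 + 153.0 = 819.3
TFR = 819.3 / 1000 = 0.8193

0.82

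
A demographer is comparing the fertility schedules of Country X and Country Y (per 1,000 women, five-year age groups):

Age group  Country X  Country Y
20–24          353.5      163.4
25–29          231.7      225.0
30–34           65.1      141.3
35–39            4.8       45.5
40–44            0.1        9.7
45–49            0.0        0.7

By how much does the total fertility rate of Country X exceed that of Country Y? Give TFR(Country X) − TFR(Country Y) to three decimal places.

Country X:
  Sum of ASFRs = 353.5 + 231.7 + 65.1 + 4.8 + 0.1 + 0.0 = 655.2
  TFR = 5 × 655.2 / 1000 = 3.276
Country Y:
  Sum of ASFRs = 163.4 + 225.0 + 141.3 + 45.5 + 9.7 + 0.7 = 585.6
  TFR = 5 × 585.6 / 1000 = 2.928
Difference = 3.276 − 2.928 = 0.348

0.348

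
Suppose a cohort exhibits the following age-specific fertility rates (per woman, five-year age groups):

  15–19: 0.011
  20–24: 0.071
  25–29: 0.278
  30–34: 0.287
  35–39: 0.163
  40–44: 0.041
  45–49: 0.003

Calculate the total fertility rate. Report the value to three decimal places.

4.270

Sum of ASFRs = 0.011 + 0.071 + 0.278 + 0.287 + 0.163 + 0.041 + 0.003 = 0.854
TFR = 5 × 0.854 = 4.27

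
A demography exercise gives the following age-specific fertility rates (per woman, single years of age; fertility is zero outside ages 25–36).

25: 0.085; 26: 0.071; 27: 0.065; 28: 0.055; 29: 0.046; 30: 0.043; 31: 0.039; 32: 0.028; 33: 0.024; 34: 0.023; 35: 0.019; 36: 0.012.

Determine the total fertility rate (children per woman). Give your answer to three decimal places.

Sum of ASFRs = 0.085 + 0.071 + 0.065 + 0.055 + 0.046 + 0.043 + 0.039 + 0.028 + 0.024 + 0.023 + 0.019 + 0.012 = 0.510
TFR = 0.51

0.510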